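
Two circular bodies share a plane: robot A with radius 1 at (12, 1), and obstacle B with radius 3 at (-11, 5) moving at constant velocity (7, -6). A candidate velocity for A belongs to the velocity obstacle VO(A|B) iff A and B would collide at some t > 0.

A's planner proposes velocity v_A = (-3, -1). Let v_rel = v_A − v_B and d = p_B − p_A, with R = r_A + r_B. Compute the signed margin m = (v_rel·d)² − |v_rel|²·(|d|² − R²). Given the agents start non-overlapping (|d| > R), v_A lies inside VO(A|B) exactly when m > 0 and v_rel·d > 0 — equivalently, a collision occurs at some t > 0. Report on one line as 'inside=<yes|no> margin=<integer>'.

d = (-23, 4),  |d|² = 545;  R = 1+3 = 4,  c = 545−4² = 529
v_rel = (-10, 5),  |v_rel|² = 125;  v_rel·d = (-10)·(-23) + (5)·(4) = 250
125·t² − 500·t + 529 = 0  ⇒  m = 250² − 125·529 = -3625
m = -3625 < 0,  v_rel·d = 250 > 0  ⇒  outside

inside=no margin=-3625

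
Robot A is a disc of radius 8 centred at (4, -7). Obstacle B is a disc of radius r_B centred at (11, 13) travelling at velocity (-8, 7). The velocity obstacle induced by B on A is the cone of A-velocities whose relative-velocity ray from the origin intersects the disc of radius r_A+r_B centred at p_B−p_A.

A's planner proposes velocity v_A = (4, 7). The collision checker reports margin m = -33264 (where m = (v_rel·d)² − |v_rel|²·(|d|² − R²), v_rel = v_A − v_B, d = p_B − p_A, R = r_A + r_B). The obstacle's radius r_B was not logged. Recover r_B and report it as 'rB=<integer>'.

m = -33264
d = (7, 20);  v_rel = (12, 0),  |v_rel|² = 144
v_rel×d = (12)·(20) − (0)·(7) = 240
since m = R²·144 − 240²:  R² = (57600 + -33264) / 144 = 169
R = √169 = 13  ⇒  r_B = 13 − 8 = 5

rB=5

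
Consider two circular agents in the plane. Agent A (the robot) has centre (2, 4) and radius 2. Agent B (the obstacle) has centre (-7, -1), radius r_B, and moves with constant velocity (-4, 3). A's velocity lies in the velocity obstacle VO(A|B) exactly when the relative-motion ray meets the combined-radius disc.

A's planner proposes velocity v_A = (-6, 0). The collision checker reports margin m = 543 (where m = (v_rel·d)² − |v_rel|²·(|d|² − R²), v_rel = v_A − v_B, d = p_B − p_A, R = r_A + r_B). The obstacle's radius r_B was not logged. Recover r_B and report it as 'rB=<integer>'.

m = 543
d = (-9, -5);  v_rel = (-2, -3),  |v_rel|² = 13
v_rel×d = (-2)·(-5) − (-3)·(-9) = -17
since m = R²·13 − (-17)²:  R² = (289 + 543) / 13 = 64
R = √64 = 8  ⇒  r_B = 8 − 2 = 6

rB=6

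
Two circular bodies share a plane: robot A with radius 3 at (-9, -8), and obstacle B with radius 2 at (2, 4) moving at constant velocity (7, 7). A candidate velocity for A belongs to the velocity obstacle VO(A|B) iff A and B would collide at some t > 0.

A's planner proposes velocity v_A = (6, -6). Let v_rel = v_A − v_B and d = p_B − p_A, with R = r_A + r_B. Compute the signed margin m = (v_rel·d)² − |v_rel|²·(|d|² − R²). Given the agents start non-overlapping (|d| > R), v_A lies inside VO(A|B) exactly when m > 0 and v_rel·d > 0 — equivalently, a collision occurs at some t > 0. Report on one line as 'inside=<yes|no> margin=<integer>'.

d = (11, 12),  |d|² = 265;  R = 3+2 = 5,  c = 265−5² = 240
v_rel = (-1, -13),  |v_rel|² = 170;  v_rel·d = (-1)·(11) + (-13)·(12) = -167
170·t² + 334·t + 240 = 0  ⇒  m = (-167)² − 170·240 = -12911
m = -12911 < 0,  v_rel·d = -167 < 0  ⇒  outside

inside=no margin=-12911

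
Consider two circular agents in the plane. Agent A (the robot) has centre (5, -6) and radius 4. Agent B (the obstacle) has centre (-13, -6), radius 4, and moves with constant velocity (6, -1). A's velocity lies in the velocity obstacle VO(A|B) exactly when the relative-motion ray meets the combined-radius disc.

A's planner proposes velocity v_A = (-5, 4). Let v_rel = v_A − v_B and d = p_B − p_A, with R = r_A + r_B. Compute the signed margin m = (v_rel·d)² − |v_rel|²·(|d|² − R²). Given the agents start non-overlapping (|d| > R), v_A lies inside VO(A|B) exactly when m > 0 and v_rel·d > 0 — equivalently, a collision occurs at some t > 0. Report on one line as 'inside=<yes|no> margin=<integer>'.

d = (-18, 0),  |d|² = 324;  R = 4+4 = 8,  c = 324−8² = 260
v_rel = (-11, 5),  |v_rel|² = 146;  v_rel·d = (-11)·(-18) + (5)·(0) = 198
146·t² − 396·t + 260 = 0  ⇒  m = 198² − 146·260 = 1244
m = 1244 > 0,  v_rel·d = 198 > 0  ⇒  inside

inside=yes margin=1244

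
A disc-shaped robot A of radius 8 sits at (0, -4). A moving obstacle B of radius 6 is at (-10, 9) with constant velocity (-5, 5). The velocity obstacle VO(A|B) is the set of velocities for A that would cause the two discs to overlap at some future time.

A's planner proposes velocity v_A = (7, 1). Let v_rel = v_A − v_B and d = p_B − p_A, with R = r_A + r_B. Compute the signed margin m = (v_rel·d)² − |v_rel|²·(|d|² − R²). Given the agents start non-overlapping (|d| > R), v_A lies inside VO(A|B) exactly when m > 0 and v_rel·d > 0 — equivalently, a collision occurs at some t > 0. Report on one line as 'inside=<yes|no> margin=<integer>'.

d = (-10, 13),  |d|² = 269;  R = 8+6 = 14,  c = 269−14² = 73
v_rel = (12, -4),  |v_rel|² = 160;  v_rel·d = (12)·(-10) + (-4)·(13) = -172
160·t² + 344·t + 73 = 0  ⇒  m = (-172)² − 160·73 = 17904
m = 17904 > 0,  v_rel·d = -172 < 0  ⇒  outside

inside=no margin=17904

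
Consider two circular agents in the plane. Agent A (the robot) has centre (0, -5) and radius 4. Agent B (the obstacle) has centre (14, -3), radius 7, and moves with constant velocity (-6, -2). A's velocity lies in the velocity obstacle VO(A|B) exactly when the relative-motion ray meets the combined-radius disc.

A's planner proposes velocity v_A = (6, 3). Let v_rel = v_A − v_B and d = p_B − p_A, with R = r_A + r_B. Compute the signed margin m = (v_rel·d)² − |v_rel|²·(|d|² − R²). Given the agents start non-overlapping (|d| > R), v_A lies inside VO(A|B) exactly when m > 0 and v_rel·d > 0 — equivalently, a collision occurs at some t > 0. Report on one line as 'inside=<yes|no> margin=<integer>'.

d = (14, 2),  |d|² = 200;  R = 4+7 = 11,  c = 200−11² = 79
v_rel = (12, 5),  |v_rel|² = 169;  v_rel·d = (12)·(14) + (5)·(2) = 178
169·t² − 356·t + 79 = 0  ⇒  m = 178² − 169·79 = 18333
m = 18333 > 0,  v_rel·d = 178 > 0  ⇒  inside

inside=yes margin=18333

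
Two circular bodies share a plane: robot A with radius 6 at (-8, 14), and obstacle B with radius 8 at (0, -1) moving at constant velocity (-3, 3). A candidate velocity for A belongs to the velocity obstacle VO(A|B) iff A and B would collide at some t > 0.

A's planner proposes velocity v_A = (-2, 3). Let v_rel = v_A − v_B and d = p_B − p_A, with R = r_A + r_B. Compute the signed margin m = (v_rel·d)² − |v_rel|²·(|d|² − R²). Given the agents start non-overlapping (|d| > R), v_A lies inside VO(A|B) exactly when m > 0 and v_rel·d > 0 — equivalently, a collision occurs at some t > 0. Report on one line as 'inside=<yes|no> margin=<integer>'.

d = (8, -15),  |d|² = 289;  R = 6+8 = 14,  c = 289−14² = 93
v_rel = (1, 0),  |v_rel|² = 1;  v_rel·d = (1)·(8) + (0)·(-15) = 8
1·t² − 16·t + 93 = 0  ⇒  m = 8² − 1·93 = -29
m = -29 < 0,  v_rel·d = 8 > 0  ⇒  outside

inside=no margin=-29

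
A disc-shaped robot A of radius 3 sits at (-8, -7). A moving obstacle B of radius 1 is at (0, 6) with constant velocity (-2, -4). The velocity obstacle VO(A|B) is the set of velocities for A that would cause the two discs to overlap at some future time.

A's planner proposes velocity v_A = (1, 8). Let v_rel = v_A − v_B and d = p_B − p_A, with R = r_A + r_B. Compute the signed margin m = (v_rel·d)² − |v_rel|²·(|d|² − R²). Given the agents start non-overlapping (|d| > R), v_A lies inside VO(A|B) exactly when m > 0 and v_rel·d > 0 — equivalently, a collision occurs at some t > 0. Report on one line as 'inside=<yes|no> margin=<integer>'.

d = (8, 13),  |d|² = 233;  R = 3+1 = 4,  c = 233−4² = 217
v_rel = (3, 12),  |v_rel|² = 153;  v_rel·d = (3)·(8) + (12)·(13) = 180
153·t² − 360·t + 217 = 0  ⇒  m = 180² − 153·217 = -801
m = -801 < 0,  v_rel·d = 180 > 0  ⇒  outside

inside=no margin=-801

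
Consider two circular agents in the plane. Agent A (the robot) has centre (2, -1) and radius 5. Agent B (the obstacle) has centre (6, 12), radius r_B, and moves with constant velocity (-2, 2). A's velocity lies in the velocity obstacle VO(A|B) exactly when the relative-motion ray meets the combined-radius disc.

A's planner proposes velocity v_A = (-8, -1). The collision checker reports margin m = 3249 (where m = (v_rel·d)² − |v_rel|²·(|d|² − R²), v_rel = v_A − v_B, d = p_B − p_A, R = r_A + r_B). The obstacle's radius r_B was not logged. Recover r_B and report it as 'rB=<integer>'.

m = 3249
d = (4, 13);  v_rel = (-6, -3),  |v_rel|² = 45
v_rel×d = (-6)·(13) − (-3)·(4) = -66
since m = R²·45 − (-66)²:  R² = (4356 + 3249) / 45 = 169
R = √169 = 13  ⇒  r_B = 13 − 5 = 8

rB=8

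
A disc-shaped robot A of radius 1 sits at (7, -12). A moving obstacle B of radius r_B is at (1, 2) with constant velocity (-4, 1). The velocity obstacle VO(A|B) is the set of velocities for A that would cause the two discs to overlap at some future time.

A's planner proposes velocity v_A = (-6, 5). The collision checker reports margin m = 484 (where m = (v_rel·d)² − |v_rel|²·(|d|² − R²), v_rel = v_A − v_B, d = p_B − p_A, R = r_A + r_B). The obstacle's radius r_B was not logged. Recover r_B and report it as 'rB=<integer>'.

m = 484
d = (-6, 14);  v_rel = (-2, 4),  |v_rel|² = 20
v_rel×d = (-2)·(14) − (4)·(-6) = -4
since m = R²·20 − (-4)²:  R² = (16 + 484) / 20 = 25
R = √25 = 5  ⇒  r_B = 5 − 1 = 4

rB=4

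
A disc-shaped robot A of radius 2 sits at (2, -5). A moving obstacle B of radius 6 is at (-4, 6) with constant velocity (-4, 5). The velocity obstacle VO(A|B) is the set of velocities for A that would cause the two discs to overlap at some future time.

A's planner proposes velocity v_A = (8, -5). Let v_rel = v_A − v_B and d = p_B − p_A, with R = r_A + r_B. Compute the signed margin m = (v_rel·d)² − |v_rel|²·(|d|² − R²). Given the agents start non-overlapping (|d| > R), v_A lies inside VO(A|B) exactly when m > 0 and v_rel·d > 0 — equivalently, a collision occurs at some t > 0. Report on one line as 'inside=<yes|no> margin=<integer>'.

d = (-6, 11),  |d|² = 157;  R = 2+6 = 8,  c = 157−8² = 93
v_rel = (12, -10),  |v_rel|² = 244;  v_rel·d = (12)·(-6) + (-10)·(11) = -182
244·t² + 364·t + 93 = 0  ⇒  m = (-182)² − 244·93 = 10432
m = 10432 > 0,  v_rel·d = -182 < 0  ⇒  outside

inside=no margin=10432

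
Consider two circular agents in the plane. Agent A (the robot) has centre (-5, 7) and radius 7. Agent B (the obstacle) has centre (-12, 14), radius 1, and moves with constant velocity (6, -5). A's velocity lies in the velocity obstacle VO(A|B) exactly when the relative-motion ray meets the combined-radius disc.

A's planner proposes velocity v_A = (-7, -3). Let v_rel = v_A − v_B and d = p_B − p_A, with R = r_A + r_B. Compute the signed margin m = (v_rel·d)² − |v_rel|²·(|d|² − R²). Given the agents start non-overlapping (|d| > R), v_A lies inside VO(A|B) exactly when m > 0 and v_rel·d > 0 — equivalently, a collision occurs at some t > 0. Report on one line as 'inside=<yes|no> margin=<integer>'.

d = (-7, 7),  |d|² = 98;  R = 7+1 = 8,  c = 98−8² = 34
v_rel = (-13, 2),  |v_rel|² = 173;  v_rel·d = (-13)·(-7) + (2)·(7) = 105
173·t² − 210·t + 34 = 0  ⇒  m = 105² − 173·34 = 5143
m = 5143 > 0,  v_rel·d = 105 > 0  ⇒  inside

inside=yes margin=5143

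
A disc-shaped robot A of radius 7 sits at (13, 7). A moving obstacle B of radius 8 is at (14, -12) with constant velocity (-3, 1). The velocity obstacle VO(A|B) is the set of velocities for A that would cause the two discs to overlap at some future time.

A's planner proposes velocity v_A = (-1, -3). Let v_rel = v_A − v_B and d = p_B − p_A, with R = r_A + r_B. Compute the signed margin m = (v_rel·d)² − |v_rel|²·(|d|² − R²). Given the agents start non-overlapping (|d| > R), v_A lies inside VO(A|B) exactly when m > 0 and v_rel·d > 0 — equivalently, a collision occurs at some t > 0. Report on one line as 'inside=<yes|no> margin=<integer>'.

d = (1, -19),  |d|² = 362;  R = 7+8 = 15,  c = 362−15² = 137
v_rel = (2, -4),  |v_rel|² = 20;  v_rel·d = (2)·(1) + (-4)·(-19) = 78
20·t² − 156·t + 137 = 0  ⇒  m = 78² − 20·137 = 3344
m = 3344 > 0,  v_rel·d = 78 > 0  ⇒  inside

inside=yes margin=3344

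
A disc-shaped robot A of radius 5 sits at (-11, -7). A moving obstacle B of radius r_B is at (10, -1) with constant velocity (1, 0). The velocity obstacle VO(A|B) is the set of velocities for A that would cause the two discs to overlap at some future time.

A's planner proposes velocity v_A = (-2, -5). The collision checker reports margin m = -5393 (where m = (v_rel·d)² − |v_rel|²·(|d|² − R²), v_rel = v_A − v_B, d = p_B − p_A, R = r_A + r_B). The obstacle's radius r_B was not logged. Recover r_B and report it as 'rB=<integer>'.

m = -5393
d = (21, 6);  v_rel = (-3, -5),  |v_rel|² = 34
v_rel×d = (-3)·(6) − (-5)·(21) = 87
since m = R²·34 − 87²:  R² = (7569 + -5393) / 34 = 64
R = √64 = 8  ⇒  r_B = 8 − 5 = 3

rB=3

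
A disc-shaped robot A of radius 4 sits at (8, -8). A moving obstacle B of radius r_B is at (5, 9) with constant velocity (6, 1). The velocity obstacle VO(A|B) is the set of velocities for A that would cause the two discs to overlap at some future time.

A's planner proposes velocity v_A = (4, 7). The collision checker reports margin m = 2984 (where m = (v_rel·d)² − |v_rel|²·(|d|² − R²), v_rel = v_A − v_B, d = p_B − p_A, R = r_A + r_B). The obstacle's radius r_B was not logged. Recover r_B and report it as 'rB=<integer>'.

m = 2984
d = (-3, 17);  v_rel = (-2, 6),  |v_rel|² = 40
v_rel×d = (-2)·(17) − (6)·(-3) = -16
since m = R²·40 − (-16)²:  R² = (256 + 2984) / 40 = 81
R = √81 = 9  ⇒  r_B = 9 − 4 = 5

rB=5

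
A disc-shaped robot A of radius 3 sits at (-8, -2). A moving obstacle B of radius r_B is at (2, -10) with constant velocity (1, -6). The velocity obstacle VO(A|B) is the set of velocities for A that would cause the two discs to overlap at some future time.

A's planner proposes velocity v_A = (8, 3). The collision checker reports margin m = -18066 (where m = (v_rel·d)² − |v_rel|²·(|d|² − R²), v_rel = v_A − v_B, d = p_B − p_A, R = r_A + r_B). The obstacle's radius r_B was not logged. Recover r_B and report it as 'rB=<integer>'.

m = -18066
d = (10, -8);  v_rel = (7, 9),  |v_rel|² = 130
v_rel×d = (7)·(-8) − (9)·(10) = -146
since m = R²·130 − (-146)²:  R² = (21316 + -18066) / 130 = 25
R = √25 = 5  ⇒  r_B = 5 − 3 = 2

rB=2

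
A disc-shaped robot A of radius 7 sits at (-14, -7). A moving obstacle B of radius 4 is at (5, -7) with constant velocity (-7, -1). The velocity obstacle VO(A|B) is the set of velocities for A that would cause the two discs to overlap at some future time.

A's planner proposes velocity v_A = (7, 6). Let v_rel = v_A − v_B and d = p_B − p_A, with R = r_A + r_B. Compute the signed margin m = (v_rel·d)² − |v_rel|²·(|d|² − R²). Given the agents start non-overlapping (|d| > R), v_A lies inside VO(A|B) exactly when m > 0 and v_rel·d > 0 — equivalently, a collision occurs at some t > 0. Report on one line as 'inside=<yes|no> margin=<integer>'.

d = (19, 0),  |d|² = 361;  R = 7+4 = 11,  c = 361−11² = 240
v_rel = (14, 7),  |v_rel|² = 245;  v_rel·d = (14)·(19) + (7)·(0) = 266
245·t² − 532·t + 240 = 0  ⇒  m = 266² − 245·240 = 11956
m = 11956 > 0,  v_rel·d = 266 > 0  ⇒  inside

inside=yes margin=11956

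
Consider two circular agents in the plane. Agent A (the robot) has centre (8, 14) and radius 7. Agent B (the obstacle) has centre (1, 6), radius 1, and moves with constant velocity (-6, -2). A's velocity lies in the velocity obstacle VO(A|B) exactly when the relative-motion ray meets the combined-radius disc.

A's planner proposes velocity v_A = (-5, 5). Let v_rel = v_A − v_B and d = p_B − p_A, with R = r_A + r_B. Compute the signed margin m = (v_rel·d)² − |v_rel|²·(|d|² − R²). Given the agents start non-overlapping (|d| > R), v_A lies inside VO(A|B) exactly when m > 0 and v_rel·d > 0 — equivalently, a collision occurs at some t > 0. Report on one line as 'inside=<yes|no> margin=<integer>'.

d = (-7, -8),  |d|² = 113;  R = 7+1 = 8,  c = 113−8² = 49
v_rel = (1, 7),  |v_rel|² = 50;  v_rel·d = (1)·(-7) + (7)·(-8) = -63
50·t² + 126·t + 49 = 0  ⇒  m = (-63)² − 50·49 = 1519
m = 1519 > 0,  v_rel·d = -63 < 0  ⇒  outside

inside=no margin=1519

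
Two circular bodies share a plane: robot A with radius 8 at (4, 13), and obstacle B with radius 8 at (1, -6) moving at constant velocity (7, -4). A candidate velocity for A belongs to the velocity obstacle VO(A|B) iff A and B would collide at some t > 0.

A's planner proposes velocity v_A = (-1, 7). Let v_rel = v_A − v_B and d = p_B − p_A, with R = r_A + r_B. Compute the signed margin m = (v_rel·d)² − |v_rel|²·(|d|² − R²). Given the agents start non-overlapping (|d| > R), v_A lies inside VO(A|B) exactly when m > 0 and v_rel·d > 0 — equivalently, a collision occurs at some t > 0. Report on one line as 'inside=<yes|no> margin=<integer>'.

d = (-3, -19),  |d|² = 370;  R = 8+8 = 16,  c = 370−16² = 114
v_rel = (-8, 11),  |v_rel|² = 185;  v_rel·d = (-8)·(-3) + (11)·(-19) = -185
185·t² + 370·t + 114 = 0  ⇒  m = (-185)² − 185·114 = 13135
m = 13135 > 0,  v_rel·d = -185 < 0  ⇒  outside

inside=no margin=13135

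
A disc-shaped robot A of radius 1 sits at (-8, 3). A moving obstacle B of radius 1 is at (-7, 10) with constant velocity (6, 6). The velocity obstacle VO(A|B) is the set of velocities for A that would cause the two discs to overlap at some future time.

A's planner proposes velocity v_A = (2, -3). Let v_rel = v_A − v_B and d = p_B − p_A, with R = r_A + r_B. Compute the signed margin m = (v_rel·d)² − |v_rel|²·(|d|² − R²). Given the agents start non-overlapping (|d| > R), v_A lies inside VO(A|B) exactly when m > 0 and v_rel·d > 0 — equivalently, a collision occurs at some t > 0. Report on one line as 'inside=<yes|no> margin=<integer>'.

d = (1, 7),  |d|² = 50;  R = 1+1 = 2,  c = 50−2² = 46
v_rel = (-4, -9),  |v_rel|² = 97;  v_rel·d = (-4)·(1) + (-9)·(7) = -67
97·t² + 134·t + 46 = 0  ⇒  m = (-67)² − 97·46 = 27
m = 27 > 0,  v_rel·d = -67 < 0  ⇒  outside

inside=no margin=27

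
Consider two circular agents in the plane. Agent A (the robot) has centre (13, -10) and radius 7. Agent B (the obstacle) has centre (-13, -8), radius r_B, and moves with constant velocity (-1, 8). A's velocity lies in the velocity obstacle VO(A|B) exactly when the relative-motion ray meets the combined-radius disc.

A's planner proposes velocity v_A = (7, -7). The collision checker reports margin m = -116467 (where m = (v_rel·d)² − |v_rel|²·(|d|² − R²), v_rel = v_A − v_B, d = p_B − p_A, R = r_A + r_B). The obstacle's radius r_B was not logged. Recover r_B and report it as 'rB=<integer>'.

m = -116467
d = (-26, 2);  v_rel = (8, -15),  |v_rel|² = 289
v_rel×d = (8)·(2) − (-15)·(-26) = -374
since m = R²·289 − (-374)²:  R² = (139876 + -116467) / 289 = 81
R = √81 = 9  ⇒  r_B = 9 − 7 = 2

rB=2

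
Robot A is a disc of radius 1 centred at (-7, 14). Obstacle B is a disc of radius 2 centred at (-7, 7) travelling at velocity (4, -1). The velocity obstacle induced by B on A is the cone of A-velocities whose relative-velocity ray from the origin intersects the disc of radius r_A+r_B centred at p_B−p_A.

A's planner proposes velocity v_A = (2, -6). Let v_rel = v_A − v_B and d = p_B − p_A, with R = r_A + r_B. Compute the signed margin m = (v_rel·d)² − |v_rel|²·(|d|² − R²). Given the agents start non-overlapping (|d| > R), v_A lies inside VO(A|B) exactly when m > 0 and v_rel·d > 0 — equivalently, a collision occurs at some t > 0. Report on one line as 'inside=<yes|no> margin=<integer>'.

d = (0, -7),  |d|² = 49;  R = 1+2 = 3,  c = 49−3² = 40
v_rel = (-2, -5),  |v_rel|² = 29;  v_rel·d = (-2)·(0) + (-5)·(-7) = 35
29·t² − 70·t + 40 = 0  ⇒  m = 35² − 29·40 = 65
m = 65 > 0,  v_rel·d = 35 > 0  ⇒  inside

inside=yes margin=65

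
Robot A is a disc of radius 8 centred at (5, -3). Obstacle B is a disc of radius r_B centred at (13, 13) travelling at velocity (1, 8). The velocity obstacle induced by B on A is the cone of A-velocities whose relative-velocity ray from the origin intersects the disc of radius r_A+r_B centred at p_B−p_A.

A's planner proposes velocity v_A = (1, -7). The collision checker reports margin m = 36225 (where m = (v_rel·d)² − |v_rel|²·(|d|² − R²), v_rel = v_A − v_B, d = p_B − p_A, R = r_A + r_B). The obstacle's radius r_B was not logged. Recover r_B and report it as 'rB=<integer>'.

m = 36225
d = (8, 16);  v_rel = (0, -15),  |v_rel|² = 225
v_rel×d = (0)·(16) − (-15)·(8) = 120
since m = R²·225 − 120²:  R² = (14400 + 36225) / 225 = 225
R = √225 = 15  ⇒  r_B = 15 − 8 = 7

rB=7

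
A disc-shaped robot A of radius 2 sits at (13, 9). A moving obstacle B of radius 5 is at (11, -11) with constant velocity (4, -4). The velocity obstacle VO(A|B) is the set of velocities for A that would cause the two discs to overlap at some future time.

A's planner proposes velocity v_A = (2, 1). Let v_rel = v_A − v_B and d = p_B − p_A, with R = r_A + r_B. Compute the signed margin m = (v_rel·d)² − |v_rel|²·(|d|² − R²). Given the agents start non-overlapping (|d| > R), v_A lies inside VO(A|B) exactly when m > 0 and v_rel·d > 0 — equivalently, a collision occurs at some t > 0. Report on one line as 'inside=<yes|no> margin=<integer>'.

d = (-2, -20),  |d|² = 404;  R = 2+5 = 7,  c = 404−7² = 355
v_rel = (-2, 5),  |v_rel|² = 29;  v_rel·d = (-2)·(-2) + (5)·(-20) = -96
29·t² + 192·t + 355 = 0  ⇒  m = (-96)² − 29·355 = -1079
m = -1079 < 0,  v_rel·d = -96 < 0  ⇒  outside

inside=no margin=-1079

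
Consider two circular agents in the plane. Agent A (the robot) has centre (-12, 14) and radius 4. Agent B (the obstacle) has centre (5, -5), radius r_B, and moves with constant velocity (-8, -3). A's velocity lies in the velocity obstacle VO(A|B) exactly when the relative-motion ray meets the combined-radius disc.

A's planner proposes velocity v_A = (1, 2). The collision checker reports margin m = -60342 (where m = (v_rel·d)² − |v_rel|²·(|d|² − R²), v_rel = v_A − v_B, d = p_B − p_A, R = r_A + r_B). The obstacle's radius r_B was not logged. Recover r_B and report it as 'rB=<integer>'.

m = -60342
d = (17, -19);  v_rel = (9, 5),  |v_rel|² = 106
v_rel×d = (9)·(-19) − (5)·(17) = -256
since m = R²·106 − (-256)²:  R² = (65536 + -60342) / 106 = 49
R = √49 = 7  ⇒  r_B = 7 − 4 = 3

rB=3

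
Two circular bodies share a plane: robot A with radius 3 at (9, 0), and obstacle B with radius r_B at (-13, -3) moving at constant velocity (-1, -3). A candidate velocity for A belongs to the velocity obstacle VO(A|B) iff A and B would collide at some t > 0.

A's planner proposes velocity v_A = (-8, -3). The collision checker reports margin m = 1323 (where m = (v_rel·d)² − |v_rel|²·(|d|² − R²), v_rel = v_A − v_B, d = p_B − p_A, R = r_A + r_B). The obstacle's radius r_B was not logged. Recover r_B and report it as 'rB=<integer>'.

m = 1323
d = (-22, -3);  v_rel = (-7, 0),  |v_rel|² = 49
v_rel×d = (-7)·(-3) − (0)·(-22) = 21
since m = R²·49 − 21²:  R² = (441 + 1323) / 49 = 36
R = √36 = 6  ⇒  r_B = 6 − 3 = 3

rB=3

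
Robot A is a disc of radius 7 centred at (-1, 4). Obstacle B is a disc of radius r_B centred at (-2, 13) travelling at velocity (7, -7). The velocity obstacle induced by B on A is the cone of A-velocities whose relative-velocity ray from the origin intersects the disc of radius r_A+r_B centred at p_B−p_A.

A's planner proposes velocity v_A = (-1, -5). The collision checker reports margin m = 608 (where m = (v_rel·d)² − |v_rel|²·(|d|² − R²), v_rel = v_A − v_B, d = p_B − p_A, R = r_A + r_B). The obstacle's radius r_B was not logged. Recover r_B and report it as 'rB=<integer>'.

m = 608
d = (-1, 9);  v_rel = (-8, 2),  |v_rel|² = 68
v_rel×d = (-8)·(9) − (2)·(-1) = -70
since m = R²·68 − (-70)²:  R² = (4900 + 608) / 68 = 81
R = √81 = 9  ⇒  r_B = 9 − 7 = 2

rB=2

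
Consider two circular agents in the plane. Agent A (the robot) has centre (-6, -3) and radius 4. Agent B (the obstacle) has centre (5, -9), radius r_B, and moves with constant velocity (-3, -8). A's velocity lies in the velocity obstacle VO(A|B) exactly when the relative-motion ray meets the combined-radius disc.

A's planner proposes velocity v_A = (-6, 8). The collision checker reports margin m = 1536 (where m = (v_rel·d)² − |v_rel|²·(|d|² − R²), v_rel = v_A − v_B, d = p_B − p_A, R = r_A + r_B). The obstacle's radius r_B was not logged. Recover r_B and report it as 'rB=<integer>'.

m = 1536
d = (11, -6);  v_rel = (-3, 16),  |v_rel|² = 265
v_rel×d = (-3)·(-6) − (16)·(11) = -158
since m = R²·265 − (-158)²:  R² = (24964 + 1536) / 265 = 100
R = √100 = 10  ⇒  r_B = 10 − 4 = 6

rB=6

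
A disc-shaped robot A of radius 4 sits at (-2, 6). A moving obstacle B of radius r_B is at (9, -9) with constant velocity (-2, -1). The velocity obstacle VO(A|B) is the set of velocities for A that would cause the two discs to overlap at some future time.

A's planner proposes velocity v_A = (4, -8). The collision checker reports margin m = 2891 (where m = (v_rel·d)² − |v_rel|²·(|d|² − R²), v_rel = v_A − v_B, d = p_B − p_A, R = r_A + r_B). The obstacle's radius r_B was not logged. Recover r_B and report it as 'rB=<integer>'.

m = 2891
d = (11, -15);  v_rel = (6, -7),  |v_rel|² = 85
v_rel×d = (6)·(-15) − (-7)·(11) = -13
since m = R²·85 − (-13)²:  R² = (169 + 2891) / 85 = 36
R = √36 = 6  ⇒  r_B = 6 − 4 = 2

rB=2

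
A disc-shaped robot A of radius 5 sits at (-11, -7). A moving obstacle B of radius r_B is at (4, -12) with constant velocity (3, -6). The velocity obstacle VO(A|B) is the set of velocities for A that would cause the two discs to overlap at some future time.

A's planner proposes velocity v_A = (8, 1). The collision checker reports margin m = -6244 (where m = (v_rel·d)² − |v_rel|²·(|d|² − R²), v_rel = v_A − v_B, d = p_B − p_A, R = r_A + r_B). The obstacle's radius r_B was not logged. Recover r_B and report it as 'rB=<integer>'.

m = -6244
d = (15, -5);  v_rel = (5, 7),  |v_rel|² = 74
v_rel×d = (5)·(-5) − (7)·(15) = -130
since m = R²·74 − (-130)²:  R² = (16900 + -6244) / 74 = 144
R = √144 = 12  ⇒  r_B = 12 − 5 = 7

rB=7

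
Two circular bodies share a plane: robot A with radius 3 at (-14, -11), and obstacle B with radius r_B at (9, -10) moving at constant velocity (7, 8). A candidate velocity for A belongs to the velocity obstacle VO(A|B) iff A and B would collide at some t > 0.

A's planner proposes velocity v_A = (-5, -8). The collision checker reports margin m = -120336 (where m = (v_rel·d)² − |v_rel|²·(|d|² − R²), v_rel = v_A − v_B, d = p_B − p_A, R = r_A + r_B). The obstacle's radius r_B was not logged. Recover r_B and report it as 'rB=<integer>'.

m = -120336
d = (23, 1);  v_rel = (-12, -16),  |v_rel|² = 400
v_rel×d = (-12)·(1) − (-16)·(23) = 356
since m = R²·400 − 356²:  R² = (126736 + -120336) / 400 = 16
R = √16 = 4  ⇒  r_B = 4 − 3 = 1

rB=1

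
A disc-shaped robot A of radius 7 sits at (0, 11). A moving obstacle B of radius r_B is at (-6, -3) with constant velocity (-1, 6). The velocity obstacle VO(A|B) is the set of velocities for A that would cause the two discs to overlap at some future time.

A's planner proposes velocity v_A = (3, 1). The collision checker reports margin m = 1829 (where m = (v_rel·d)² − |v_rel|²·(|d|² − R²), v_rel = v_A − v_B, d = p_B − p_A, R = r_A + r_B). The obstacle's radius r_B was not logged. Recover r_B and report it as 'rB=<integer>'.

m = 1829
d = (-6, -14);  v_rel = (4, -5),  |v_rel|² = 41
v_rel×d = (4)·(-14) − (-5)·(-6) = -86
since m = R²·41 − (-86)²:  R² = (7396 + 1829) / 41 = 225
R = √225 = 15  ⇒  r_B = 15 − 7 = 8

rB=8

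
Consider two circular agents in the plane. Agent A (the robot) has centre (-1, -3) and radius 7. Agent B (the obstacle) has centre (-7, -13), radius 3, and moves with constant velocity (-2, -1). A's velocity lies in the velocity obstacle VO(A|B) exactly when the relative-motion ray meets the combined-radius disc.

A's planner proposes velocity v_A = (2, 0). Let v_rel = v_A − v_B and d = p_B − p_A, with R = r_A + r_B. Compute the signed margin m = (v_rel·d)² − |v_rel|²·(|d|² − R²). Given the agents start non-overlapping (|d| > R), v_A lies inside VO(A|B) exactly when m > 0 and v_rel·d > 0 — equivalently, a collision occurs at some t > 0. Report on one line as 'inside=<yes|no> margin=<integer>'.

d = (-6, -10),  |d|² = 136;  R = 7+3 = 10,  c = 136−10² = 36
v_rel = (4, 1),  |v_rel|² = 17;  v_rel·d = (4)·(-6) + (1)·(-10) = -34
17·t² + 68·t + 36 = 0  ⇒  m = (-34)² − 17·36 = 544
m = 544 > 0,  v_rel·d = -34 < 0  ⇒  outside

inside=no margin=544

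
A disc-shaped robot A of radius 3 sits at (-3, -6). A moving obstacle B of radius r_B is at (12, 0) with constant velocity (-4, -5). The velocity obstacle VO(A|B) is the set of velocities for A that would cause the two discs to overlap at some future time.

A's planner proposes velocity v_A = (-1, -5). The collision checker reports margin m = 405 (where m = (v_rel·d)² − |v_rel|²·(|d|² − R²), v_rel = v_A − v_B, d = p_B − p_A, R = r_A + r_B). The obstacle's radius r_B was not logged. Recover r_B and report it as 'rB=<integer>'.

m = 405
d = (15, 6);  v_rel = (3, 0),  |v_rel|² = 9
v_rel×d = (3)·(6) − (0)·(15) = 18
since m = R²·9 − 18²:  R² = (324 + 405) / 9 = 81
R = √81 = 9  ⇒  r_B = 9 − 3 = 6

rB=6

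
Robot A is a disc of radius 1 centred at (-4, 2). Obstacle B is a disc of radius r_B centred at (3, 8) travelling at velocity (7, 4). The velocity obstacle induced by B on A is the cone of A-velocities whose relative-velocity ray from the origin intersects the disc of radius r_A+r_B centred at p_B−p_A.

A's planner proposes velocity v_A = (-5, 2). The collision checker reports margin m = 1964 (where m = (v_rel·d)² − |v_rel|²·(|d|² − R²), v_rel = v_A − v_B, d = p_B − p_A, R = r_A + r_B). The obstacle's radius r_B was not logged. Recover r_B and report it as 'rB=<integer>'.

m = 1964
d = (7, 6);  v_rel = (-12, -2),  |v_rel|² = 148
v_rel×d = (-12)·(6) − (-2)·(7) = -58
since m = R²·148 − (-58)²:  R² = (3364 + 1964) / 148 = 36
R = √36 = 6  ⇒  r_B = 6 − 1 = 5

rB=5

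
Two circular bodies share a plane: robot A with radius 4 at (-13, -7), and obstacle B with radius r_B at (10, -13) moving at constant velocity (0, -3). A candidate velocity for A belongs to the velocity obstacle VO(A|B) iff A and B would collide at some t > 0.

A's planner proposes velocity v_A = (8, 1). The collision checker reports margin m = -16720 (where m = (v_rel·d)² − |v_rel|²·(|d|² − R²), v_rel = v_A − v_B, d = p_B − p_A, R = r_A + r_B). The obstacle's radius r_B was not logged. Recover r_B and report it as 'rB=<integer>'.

m = -16720
d = (23, -6);  v_rel = (8, 4),  |v_rel|² = 80
v_rel×d = (8)·(-6) − (4)·(23) = -140
since m = R²·80 − (-140)²:  R² = (19600 + -16720) / 80 = 36
R = √36 = 6  ⇒  r_B = 6 − 4 = 2

rB=2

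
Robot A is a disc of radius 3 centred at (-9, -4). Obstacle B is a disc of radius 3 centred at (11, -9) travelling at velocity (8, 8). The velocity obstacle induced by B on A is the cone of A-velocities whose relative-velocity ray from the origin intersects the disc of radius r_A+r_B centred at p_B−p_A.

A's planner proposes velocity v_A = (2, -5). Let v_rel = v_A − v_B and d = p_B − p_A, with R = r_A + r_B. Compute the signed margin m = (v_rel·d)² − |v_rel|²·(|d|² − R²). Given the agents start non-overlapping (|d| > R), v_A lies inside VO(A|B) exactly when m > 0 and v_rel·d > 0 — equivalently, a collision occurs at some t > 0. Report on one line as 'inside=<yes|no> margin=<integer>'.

d = (20, -5),  |d|² = 425;  R = 3+3 = 6,  c = 425−6² = 389
v_rel = (-6, -13),  |v_rel|² = 205;  v_rel·d = (-6)·(20) + (-13)·(-5) = -55
205·t² + 110·t + 389 = 0  ⇒  m = (-55)² − 205·389 = -76720
m = -76720 < 0,  v_rel·d = -55 < 0  ⇒  outside

inside=no margin=-76720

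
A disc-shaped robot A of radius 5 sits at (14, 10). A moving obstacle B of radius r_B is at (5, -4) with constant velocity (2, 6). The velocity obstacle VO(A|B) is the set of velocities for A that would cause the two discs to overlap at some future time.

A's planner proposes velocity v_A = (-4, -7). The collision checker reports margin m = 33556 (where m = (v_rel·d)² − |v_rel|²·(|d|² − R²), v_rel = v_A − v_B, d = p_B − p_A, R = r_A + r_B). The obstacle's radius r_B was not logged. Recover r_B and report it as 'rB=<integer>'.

m = 33556
d = (-9, -14);  v_rel = (-6, -13),  |v_rel|² = 205
v_rel×d = (-6)·(-14) − (-13)·(-9) = -33
since m = R²·205 − (-33)²:  R² = (1089 + 33556) / 205 = 169
R = √169 = 13  ⇒  r_B = 13 − 5 = 8

rB=8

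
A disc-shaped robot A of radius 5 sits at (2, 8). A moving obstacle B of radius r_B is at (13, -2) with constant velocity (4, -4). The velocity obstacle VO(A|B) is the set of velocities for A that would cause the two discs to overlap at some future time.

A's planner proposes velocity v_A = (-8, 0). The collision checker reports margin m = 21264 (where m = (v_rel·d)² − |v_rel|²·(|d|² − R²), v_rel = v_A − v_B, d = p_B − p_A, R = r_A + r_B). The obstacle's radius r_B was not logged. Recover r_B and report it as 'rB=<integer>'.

m = 21264
d = (11, -10);  v_rel = (-12, 4),  |v_rel|² = 160
v_rel×d = (-12)·(-10) − (4)·(11) = 76
since m = R²·160 − 76²:  R² = (5776 + 21264) / 160 = 169
R = √169 = 13  ⇒  r_B = 13 − 5 = 8

rB=8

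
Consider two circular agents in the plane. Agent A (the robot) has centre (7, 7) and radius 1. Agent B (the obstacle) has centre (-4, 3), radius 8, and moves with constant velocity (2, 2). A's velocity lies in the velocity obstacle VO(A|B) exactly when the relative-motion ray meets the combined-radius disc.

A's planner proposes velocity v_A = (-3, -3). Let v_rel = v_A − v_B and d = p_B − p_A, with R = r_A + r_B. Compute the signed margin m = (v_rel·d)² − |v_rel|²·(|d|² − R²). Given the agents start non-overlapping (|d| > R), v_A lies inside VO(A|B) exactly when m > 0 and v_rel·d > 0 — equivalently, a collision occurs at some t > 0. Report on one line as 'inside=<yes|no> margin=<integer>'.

d = (-11, -4),  |d|² = 137;  R = 1+8 = 9,  c = 137−9² = 56
v_rel = (-5, -5),  |v_rel|² = 50;  v_rel·d = (-5)·(-11) + (-5)·(-4) = 75
50·t² − 150·t + 56 = 0  ⇒  m = 75² − 50·56 = 2825
m = 2825 > 0,  v_rel·d = 75 > 0  ⇒  inside

inside=yes margin=2825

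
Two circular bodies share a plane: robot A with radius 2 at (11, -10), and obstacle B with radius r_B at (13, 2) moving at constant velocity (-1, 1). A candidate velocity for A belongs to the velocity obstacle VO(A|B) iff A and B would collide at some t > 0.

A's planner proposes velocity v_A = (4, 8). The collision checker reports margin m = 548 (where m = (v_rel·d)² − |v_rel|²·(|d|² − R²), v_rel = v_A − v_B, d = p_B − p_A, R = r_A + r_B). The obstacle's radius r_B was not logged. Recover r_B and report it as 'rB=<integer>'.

m = 548
d = (2, 12);  v_rel = (5, 7),  |v_rel|² = 74
v_rel×d = (5)·(12) − (7)·(2) = 46
since m = R²·74 − 46²:  R² = (2116 + 548) / 74 = 36
R = √36 = 6  ⇒  r_B = 6 − 2 = 4

rB=4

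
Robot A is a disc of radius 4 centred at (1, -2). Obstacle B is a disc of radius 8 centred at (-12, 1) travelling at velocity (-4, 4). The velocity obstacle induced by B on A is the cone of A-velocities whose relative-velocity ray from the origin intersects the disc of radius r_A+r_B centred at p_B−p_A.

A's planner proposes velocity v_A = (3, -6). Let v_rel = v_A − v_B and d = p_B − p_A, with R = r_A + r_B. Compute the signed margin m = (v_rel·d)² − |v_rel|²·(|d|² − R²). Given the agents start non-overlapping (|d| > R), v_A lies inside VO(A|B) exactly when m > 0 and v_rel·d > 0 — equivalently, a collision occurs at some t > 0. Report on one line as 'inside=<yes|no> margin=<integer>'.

d = (-13, 3),  |d|² = 178;  R = 4+8 = 12,  c = 178−12² = 34
v_rel = (7, -10),  |v_rel|² = 149;  v_rel·d = (7)·(-13) + (-10)·(3) = -121
149·t² + 242·t + 34 = 0  ⇒  m = (-121)² − 149·34 = 9575
m = 9575 > 0,  v_rel·d = -121 < 0  ⇒  outside

inside=no margin=9575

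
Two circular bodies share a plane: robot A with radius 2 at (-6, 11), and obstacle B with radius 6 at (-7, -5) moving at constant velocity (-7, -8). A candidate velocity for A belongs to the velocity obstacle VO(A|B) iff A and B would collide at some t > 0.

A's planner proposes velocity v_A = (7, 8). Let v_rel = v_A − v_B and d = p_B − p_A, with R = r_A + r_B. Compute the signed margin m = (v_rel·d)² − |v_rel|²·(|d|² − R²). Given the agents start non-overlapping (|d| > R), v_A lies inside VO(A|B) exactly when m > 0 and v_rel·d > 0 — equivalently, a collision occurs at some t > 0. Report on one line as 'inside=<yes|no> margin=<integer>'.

d = (-1, -16),  |d|² = 257;  R = 2+6 = 8,  c = 257−8² = 193
v_rel = (14, 16),  |v_rel|² = 452;  v_rel·d = (14)·(-1) + (16)·(-16) = -270
452·t² + 540·t + 193 = 0  ⇒  m = (-270)² − 452·193 = -14336
m = -14336 < 0,  v_rel·d = -270 < 0  ⇒  outside

inside=no margin=-14336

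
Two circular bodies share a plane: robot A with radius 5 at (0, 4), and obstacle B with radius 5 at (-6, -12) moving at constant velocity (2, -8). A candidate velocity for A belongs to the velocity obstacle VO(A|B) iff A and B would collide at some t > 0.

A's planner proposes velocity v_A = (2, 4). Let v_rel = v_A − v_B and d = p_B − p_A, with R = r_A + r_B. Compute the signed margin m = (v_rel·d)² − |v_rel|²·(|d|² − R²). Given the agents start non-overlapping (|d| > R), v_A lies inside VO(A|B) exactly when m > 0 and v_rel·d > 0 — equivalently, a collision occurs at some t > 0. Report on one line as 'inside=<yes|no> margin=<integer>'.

d = (-6, -16),  |d|² = 292;  R = 5+5 = 10,  c = 292−10² = 192
v_rel = (0, 12),  |v_rel|² = 144;  v_rel·d = (0)·(-6) + (12)·(-16) = -192
144·t² + 384·t + 192 = 0  ⇒  m = (-192)² − 144·192 = 9216
m = 9216 > 0,  v_rel·d = -192 < 0  ⇒  outside

inside=no margin=9216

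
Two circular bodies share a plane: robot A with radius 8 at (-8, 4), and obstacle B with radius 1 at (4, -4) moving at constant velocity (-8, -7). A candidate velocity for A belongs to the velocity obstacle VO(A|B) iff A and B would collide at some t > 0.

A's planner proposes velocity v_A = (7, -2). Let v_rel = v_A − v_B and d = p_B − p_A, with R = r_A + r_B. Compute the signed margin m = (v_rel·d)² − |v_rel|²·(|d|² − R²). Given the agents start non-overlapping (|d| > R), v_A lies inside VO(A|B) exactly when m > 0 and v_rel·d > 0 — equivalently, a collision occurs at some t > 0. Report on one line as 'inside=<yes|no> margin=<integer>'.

d = (12, -8),  |d|² = 208;  R = 8+1 = 9,  c = 208−9² = 127
v_rel = (15, 5),  |v_rel|² = 250;  v_rel·d = (15)·(12) + (5)·(-8) = 140
250·t² − 280·t + 127 = 0  ⇒  m = 140² − 250·127 = -12150
m = -12150 < 0,  v_rel·d = 140 > 0  ⇒  outside

inside=no margin=-12150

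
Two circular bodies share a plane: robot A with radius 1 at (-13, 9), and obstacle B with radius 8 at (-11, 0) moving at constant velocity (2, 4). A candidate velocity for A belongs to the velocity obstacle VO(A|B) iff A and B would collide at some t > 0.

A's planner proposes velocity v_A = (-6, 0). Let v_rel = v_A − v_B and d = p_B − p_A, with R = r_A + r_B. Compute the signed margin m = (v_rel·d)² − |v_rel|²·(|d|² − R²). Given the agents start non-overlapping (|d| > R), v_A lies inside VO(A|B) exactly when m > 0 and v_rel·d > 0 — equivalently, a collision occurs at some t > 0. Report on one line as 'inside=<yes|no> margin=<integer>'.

d = (2, -9),  |d|² = 85;  R = 1+8 = 9,  c = 85−9² = 4
v_rel = (-8, -4),  |v_rel|² = 80;  v_rel·d = (-8)·(2) + (-4)·(-9) = 20
80·t² − 40·t + 4 = 0  ⇒  m = 20² − 80·4 = 80
m = 80 > 0,  v_rel·d = 20 > 0  ⇒  inside

inside=yes margin=80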